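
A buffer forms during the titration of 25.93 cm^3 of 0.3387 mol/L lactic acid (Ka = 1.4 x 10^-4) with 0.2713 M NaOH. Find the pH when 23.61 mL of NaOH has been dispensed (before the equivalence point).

Initial n(HC3H5O3) = 0.3387 x 0.02593 = 0.008782 mol.
n(NaOH) added = 0.2713 x 0.02361 = 0.006405 mol, converting that many moles of HC3H5O3 to C3H5O3-.
Remaining n(HC3H5O3) = 0.002377 mol; n(C3H5O3-) = 0.006405 mol.
By Henderson-Hasselbalch, pH = pKa + log([A^-]/[HA]) = 3.85 + log(0.006405/0.002377) = 3.85 + (+0.43) = 4.28.

4.28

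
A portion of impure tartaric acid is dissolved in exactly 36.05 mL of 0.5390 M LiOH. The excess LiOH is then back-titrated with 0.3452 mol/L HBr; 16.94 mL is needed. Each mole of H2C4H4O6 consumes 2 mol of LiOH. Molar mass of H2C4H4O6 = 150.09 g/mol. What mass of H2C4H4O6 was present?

Total n(LiOH) added = 0.5390 x 0.03605 = 0.01943 mol.
n(HBr) used = 0.3452 x 0.01694 = 0.005848 mol, which equals the excess n(LiOH).
So n(LiOH) consumed by the sample = 0.01943 - 0.005848 = 0.01358 mol.
n(H2C4H4O6) = 0.01358 / 2 = 0.006792 mol.
mass = 0.006792 mol x 150.09 g/mol = 1.02 g.

1.02 g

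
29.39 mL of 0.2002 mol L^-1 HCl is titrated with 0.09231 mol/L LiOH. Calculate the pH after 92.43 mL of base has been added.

n(acid) = 0.2002 x 0.02939 = 0.005884 mol; n(LiOH) added = 0.09231 x 0.09243 = 0.008532 mol.
Base is in excess by 0.008532 - 0.005884 = 0.002648 mol in a total volume of 0.1218 L.
[OH^-] = 0.002648/0.1218 = 0.02174 M, so pOH = 1.66 and pH = 14.00 - 1.66 = 12.34.

12.34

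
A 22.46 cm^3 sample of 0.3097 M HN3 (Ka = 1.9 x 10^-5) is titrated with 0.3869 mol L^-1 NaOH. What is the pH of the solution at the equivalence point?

n(HN3) = 0.3097 x 0.02246 = 0.006956 mol; V(NaOH) at equivalence = 0.006956/0.3869 = 0.01798 L.
At equivalence all the acid is converted to N3-; total volume = 0.02246 + 0.01798 = 0.04044 L, so [N3-] = 0.006956/0.04044 = 0.1720 M.
Kb = Kw/Ka = 1.0e-14 / 1.9 x 10^-5 = 5.26e-10.
[OH^-] = sqrt(Kb x [N3-]) = sqrt(5.26e-10 x 0.1720) = 9.51e-6 M.
pOH = 5.02, so pH = 14.00 - 5.02 = 8.98.

8.98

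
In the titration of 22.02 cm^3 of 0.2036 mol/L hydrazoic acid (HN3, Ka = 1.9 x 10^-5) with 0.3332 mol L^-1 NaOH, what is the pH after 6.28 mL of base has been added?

4.66

Initial n(HN3) = 0.2036 x 0.02202 = 0.004483 mol.
n(NaOH) added = 0.3332 x 0.006280 = 0.002092 mol, converting that many moles of HN3 to N3-.
Remaining n(HN3) = 0.002391 mol; n(N3-) = 0.002092 mol.
By Henderson-Hasselbalch, pH = pKa + log([A^-]/[HA]) = 4.72 + log(0.002092/0.002391) = 4.72 + (-0.06) = 4.66.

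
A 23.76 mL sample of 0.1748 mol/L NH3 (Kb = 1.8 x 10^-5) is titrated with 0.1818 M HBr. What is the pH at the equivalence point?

5.15

n(NH3) = 0.1748 x 0.02376 = 0.004153 mol; V(HBr) at equivalence = 0.004153/0.1818 = 0.02285 L.
At equivalence the base is fully converted to NH4+; total volume = 0.04661 L, so [NH4+] = 0.004153/0.04661 = 0.08912 M.
Ka(NH4+) = Kw/Kb = 1.0e-14 / 1.8 x 10^-5 = 5.56e-10.
[H^+] = sqrt(Ka x [NH4+]) = sqrt(5.56e-10 x 0.08912) = 7.04e-6 M.
pH = -log(7.04e-6) = 5.15.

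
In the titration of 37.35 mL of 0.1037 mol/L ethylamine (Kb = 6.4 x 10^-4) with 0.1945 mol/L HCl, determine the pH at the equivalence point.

n(C2H5NH2) = 0.1037 x 0.03735 = 0.003873 mol; V(HCl) at equivalence = 0.003873/0.1945 = 0.01991 L.
At equivalence the base is fully converted to C2H5NH3+; total volume = 0.05726 L, so [C2H5NH3+] = 0.003873/0.05726 = 0.06764 M.
Ka(C2H5NH3+) = Kw/Kb = 1.0e-14 / 6.4 x 10^-4 = 1.56e-11.
[H^+] = sqrt(Ka x [C2H5NH3+]) = sqrt(1.56e-11 x 0.06764) = 1.03e-6 M.
pH = -log(1.03e-6) = 5.99.

5.99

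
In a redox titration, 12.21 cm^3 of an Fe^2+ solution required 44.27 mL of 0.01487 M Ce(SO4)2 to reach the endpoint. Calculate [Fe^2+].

0.0539 M

n(Ce(SO4)2) = 0.01487 x 0.04427 = 0.0006583 mol.
From the balanced equation, 1 mol Ce(SO4)2 reacts with 1 mol Fe^2+, so n(Fe^2+) = 0.0006583 x 1/1 = 0.0006583 mol.
[Fe^2+] = 0.0006583 / 0.01221 L = 0.0539 M.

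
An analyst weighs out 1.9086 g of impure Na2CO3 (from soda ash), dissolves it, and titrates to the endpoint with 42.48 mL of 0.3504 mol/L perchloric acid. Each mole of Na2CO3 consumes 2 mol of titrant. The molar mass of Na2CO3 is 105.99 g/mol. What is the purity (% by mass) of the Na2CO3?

41.3%

n(HClO4) = 0.3504 x 0.04248 = 0.01488 mol.
n(Na2CO3) = 0.01488 / 2 = 0.007442 mol.
mass of Na2CO3 = 0.007442 x 105.99 = 0.7888 g.
% purity = 0.7888 / 1.9086 x 100 = 41.3%.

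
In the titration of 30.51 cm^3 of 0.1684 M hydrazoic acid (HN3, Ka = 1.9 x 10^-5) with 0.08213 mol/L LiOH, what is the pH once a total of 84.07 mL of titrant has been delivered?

n(acid) = 0.1684 x 0.03051 = 0.005138 mol; n(LiOH) added = 0.08213 x 0.08407 = 0.006905 mol.
Base is in excess by 0.006905 - 0.005138 = 0.001767 mol in a total volume of 0.1146 L.
[OH^-] = 0.001767/0.1146 = 0.01542 M, so pOH = 1.81 and pH = 14.00 - 1.81 = 12.19.

12.19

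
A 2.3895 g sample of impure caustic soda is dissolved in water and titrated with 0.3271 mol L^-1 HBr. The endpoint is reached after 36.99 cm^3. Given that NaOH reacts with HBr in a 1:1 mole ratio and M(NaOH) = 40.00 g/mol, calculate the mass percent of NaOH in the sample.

20.3%

n(HBr) = 0.3271 x 0.03699 = 0.01210 mol.
n(NaOH) = 0.01210 / 1 = 0.01210 mol.
mass of NaOH = 0.01210 x 40.00 = 0.4840 g.
% purity = 0.4840 / 2.3895 x 100 = 20.3%.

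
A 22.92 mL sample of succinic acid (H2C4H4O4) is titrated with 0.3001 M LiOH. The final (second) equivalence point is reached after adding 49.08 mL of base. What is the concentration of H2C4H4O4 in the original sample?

0.321 M

n(LiOH) = 0.3001 x 0.04908 = 0.01473 mol.
At the final (second) equivalence point, 2 mol OH^- react per mol H2C4H4O4, so n(H2C4H4O4) = 0.01473 / 2 = 0.007364 mol.
[H2C4H4O4] = 0.007364 / 0.02292 L = 0.321 M.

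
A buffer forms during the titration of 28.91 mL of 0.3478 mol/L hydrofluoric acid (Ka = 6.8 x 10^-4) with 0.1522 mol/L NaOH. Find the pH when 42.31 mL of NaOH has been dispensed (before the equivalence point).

Initial n(HF) = 0.3478 x 0.02891 = 0.01005 mol.
n(NaOH) added = 0.1522 x 0.04231 = 0.006440 mol, converting that many moles of HF to F-.
Remaining n(HF) = 0.003615 mol; n(F-) = 0.006440 mol.
By Henderson-Hasselbalch, pH = pKa + log([A^-]/[HA]) = 3.17 + log(0.006440/0.003615) = 3.17 + (+0.25) = 3.42.

3.42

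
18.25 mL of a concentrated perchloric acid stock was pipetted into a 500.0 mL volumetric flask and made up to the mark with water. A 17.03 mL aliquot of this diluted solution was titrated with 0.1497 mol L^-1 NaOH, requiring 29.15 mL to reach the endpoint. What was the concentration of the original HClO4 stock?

7.02 M

n(NaOH) = 0.1497 x 0.02915 = 0.004364 mol.
n(HClO4) in the aliquot = 0.004364 mol.
[diluted HClO4] = 0.004364 / 0.01703 = 0.2562 M.
Dilution factor = 500.0/18.25 = 27.40, so [stock] = 0.2562 x 27.40 = 7.02 M.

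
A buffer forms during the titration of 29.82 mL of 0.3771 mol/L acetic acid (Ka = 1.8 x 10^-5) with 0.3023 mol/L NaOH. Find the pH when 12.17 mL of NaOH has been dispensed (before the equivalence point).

Initial n(CH3COOH) = 0.3771 x 0.02982 = 0.01125 mol.
n(NaOH) added = 0.3023 x 0.01217 = 0.003679 mol, converting that many moles of CH3COOH to CH3COO-.
Remaining n(CH3COOH) = 0.007566 mol; n(CH3COO-) = 0.003679 mol.
By Henderson-Hasselbalch, pH = pKa + log([A^-]/[HA]) = 4.74 + log(0.003679/0.007566) = 4.74 + (-0.31) = 4.43.

4.43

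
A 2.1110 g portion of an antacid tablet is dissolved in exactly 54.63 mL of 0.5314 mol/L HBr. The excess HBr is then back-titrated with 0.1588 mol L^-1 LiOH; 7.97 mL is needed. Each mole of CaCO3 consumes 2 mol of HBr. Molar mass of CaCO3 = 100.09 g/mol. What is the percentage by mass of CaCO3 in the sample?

Total n(HBr) added = 0.5314 x 0.05463 = 0.02903 mol.
n(LiOH) used = 0.1588 x 0.007970 = 0.001266 mol, which equals the excess n(HBr).
So n(HBr) consumed by the sample = 0.02903 - 0.001266 = 0.02776 mol.
n(CaCO3) = 0.02776 / 2 = 0.01388 mol.
mass CaCO3 = 0.01388 x 100.09 = 1.389 g, so %CaCO3 = 1.389/2.1110 x 100 = 65.8%.

65.8%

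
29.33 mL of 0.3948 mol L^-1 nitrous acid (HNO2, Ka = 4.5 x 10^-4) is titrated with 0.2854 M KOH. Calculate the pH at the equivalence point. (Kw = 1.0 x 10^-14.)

n(HNO2) = 0.3948 x 0.02933 = 0.01158 mol; V(KOH) at equivalence = 0.01158/0.2854 = 0.04057 L.
At equivalence all the acid is converted to NO2-; total volume = 0.02933 + 0.04057 = 0.06990 L, so [NO2-] = 0.01158/0.06990 = 0.1657 M.
Kb = Kw/Ka = 1.0e-14 / 4.5 x 10^-4 = 2.22e-11.
[OH^-] = sqrt(Kb x [NO2-]) = sqrt(2.22e-11 x 0.1657) = 1.92e-6 M.
pOH = 5.72, so pH = 14.00 - 5.72 = 8.28.

8.28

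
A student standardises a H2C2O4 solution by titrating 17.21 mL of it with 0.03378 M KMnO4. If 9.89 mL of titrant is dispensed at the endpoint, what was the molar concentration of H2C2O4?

n(KMnO4) = 0.03378 x 0.009890 = 0.0003341 mol.
From the balanced equation, 2 mol KMnO4 reacts with 5 mol H2C2O4, so n(H2C2O4) = 0.0003341 x 5/2 = 0.0008352 mol.
[H2C2O4] = 0.0008352 / 0.01721 L = 0.0485 M.

0.0485 M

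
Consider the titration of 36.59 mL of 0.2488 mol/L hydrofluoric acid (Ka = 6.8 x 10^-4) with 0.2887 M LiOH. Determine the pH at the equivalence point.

n(HF) = 0.2488 x 0.03659 = 0.009104 mol; V(LiOH) at equivalence = 0.009104/0.2887 = 0.03153 L.
At equivalence all the acid is converted to F-; total volume = 0.03659 + 0.03153 = 0.06812 L, so [F-] = 0.009104/0.06812 = 0.1336 M.
Kb = Kw/Ka = 1.0e-14 / 6.8 x 10^-4 = 1.47e-11.
[OH^-] = sqrt(Kb x [F-]) = sqrt(1.47e-11 x 0.1336) = 1.40e-6 M.
pOH = 5.85, so pH = 14.00 - 5.85 = 8.15.

8.15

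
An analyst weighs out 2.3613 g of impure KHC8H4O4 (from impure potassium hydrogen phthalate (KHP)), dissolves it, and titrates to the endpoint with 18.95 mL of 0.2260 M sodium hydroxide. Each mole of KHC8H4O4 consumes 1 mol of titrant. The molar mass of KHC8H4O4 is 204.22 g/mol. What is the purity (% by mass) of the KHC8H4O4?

n(NaOH) = 0.2260 x 0.01895 = 0.004283 mol.
n(KHC8H4O4) = 0.004283 / 1 = 0.004283 mol.
mass of KHC8H4O4 = 0.004283 x 204.22 = 0.8746 g.
% purity = 0.8746 / 2.3613 x 100 = 37.0%.

37.0%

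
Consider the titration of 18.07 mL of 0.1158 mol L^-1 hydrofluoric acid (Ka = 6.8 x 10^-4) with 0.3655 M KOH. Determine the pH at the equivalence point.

n(HF) = 0.1158 x 0.01807 = 0.002093 mol; V(KOH) at equivalence = 0.002093/0.3655 = 0.005725 L.
At equivalence all the acid is converted to F-; total volume = 0.01807 + 0.005725 = 0.02380 L, so [F-] = 0.002093/0.02380 = 0.08794 M.
Kb = Kw/Ka = 1.0e-14 / 6.8 x 10^-4 = 1.47e-11.
[OH^-] = sqrt(Kb x [F-]) = sqrt(1.47e-11 x 0.08794) = 1.14e-6 M.
pOH = 5.94, so pH = 14.00 - 5.94 = 8.06.

8.06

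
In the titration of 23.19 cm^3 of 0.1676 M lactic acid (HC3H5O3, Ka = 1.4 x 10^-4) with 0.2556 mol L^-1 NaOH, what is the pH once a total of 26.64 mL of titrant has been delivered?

n(acid) = 0.1676 x 0.02319 = 0.003887 mol; n(NaOH) added = 0.2556 x 0.02664 = 0.006809 mol.
Base is in excess by 0.006809 - 0.003887 = 0.002923 mol in a total volume of 0.04983 L.
[OH^-] = 0.002923/0.04983 = 0.05865 M, so pOH = 1.23 and pH = 14.00 - 1.23 = 12.77.

12.77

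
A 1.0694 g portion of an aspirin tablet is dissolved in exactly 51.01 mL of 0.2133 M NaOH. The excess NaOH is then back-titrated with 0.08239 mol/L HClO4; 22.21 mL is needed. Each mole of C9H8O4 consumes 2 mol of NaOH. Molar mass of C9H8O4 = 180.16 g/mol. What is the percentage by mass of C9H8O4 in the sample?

Total n(NaOH) added = 0.2133 x 0.05101 = 0.01088 mol.
n(HClO4) used = 0.08239 x 0.02221 = 0.001830 mol, which equals the excess n(NaOH).
So n(NaOH) consumed by the sample = 0.01088 - 0.001830 = 0.009051 mol.
n(C9H8O4) = 0.009051 / 2 = 0.004525 mol.
mass C9H8O4 = 0.004525 x 180.16 = 0.8153 g, so %C9H8O4 = 0.8153/1.0694 x 100 = 76.2%.

76.2%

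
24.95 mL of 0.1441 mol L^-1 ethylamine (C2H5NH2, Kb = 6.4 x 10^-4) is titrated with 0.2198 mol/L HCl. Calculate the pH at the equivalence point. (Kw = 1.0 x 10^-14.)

n(C2H5NH2) = 0.1441 x 0.02495 = 0.003595 mol; V(HCl) at equivalence = 0.003595/0.2198 = 0.01636 L.
At equivalence the base is fully converted to C2H5NH3+; total volume = 0.04131 L, so [C2H5NH3+] = 0.003595/0.04131 = 0.08704 M.
Ka(C2H5NH3+) = Kw/Kb = 1.0e-14 / 6.4 x 10^-4 = 1.56e-11.
[H^+] = sqrt(Ka x [C2H5NH3+]) = sqrt(1.56e-11 x 0.08704) = 1.17e-6 M.
pH = -log(1.17e-6) = 5.93.

5.93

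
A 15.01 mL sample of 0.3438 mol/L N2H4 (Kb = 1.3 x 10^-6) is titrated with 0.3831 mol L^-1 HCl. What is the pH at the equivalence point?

n(N2H4) = 0.3438 x 0.01501 = 0.005160 mol; V(HCl) at equivalence = 0.005160/0.3831 = 0.01347 L.
At equivalence the base is fully converted to N2H5+; total volume = 0.02848 L, so [N2H5+] = 0.005160/0.02848 = 0.1812 M.
Ka(N2H5+) = Kw/Kb = 1.0e-14 / 1.3 x 10^-6 = 7.69e-9.
[H^+] = sqrt(Ka x [N2H5+]) = sqrt(7.69e-9 x 0.1812) = 3.73e-5 M.
pH = -log(3.73e-5) = 4.43.

4.43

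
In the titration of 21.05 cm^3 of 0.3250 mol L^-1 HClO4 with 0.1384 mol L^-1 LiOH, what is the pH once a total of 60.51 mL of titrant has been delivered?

12.27

n(acid) = 0.3250 x 0.02105 = 0.006841 mol; n(LiOH) added = 0.1384 x 0.06051 = 0.008375 mol.
Base is in excess by 0.008375 - 0.006841 = 0.001533 mol in a total volume of 0.08156 L.
[OH^-] = 0.001533/0.08156 = 0.01880 M, so pOH = 1.73 and pH = 14.00 - 1.73 = 12.27.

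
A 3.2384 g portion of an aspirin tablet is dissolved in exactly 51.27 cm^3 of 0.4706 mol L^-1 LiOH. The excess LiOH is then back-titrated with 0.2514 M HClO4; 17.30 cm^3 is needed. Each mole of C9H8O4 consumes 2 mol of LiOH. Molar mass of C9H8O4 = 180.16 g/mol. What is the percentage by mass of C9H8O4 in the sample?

55.0%

Total n(LiOH) added = 0.4706 x 0.05127 = 0.02413 mol.
n(HClO4) used = 0.2514 x 0.01730 = 0.004349 mol, which equals the excess n(LiOH).
So n(LiOH) consumed by the sample = 0.02413 - 0.004349 = 0.01978 mol.
n(C9H8O4) = 0.01978 / 2 = 0.009889 mol.
mass C9H8O4 = 0.009889 x 180.16 = 1.782 g, so %C9H8O4 = 1.782/3.2384 x 100 = 55.0%.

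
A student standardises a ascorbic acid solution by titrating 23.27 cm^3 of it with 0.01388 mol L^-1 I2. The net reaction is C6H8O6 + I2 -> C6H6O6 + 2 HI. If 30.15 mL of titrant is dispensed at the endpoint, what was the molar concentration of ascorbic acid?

0.0180 M

n(I2) = 0.01388 x 0.03015 = 0.0004185 mol.
From the balanced equation, 1 mol I2 reacts with 1 mol ascorbic acid, so n(ascorbic acid) = 0.0004185 x 1/1 = 0.0004185 mol.
[ascorbic acid] = 0.0004185 / 0.02327 L = 0.0180 M.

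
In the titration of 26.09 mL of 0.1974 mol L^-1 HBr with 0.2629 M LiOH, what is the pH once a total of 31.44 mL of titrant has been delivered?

12.73

n(acid) = 0.1974 x 0.02609 = 0.005150 mol; n(LiOH) added = 0.2629 x 0.03144 = 0.008266 mol.
Base is in excess by 0.008266 - 0.005150 = 0.003115 mol in a total volume of 0.05753 L.
[OH^-] = 0.003115/0.05753 = 0.05415 M, so pOH = 1.27 and pH = 14.00 - 1.27 = 12.73.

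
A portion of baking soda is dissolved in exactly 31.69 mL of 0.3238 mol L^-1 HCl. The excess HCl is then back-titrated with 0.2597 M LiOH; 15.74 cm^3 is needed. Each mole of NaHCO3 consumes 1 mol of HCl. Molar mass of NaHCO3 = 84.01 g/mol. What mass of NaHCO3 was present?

0.519 g

Total n(HCl) added = 0.3238 x 0.03169 = 0.01026 mol.
n(LiOH) used = 0.2597 x 0.01574 = 0.004088 mol, which equals the excess n(HCl).
So n(HCl) consumed by the sample = 0.01026 - 0.004088 = 0.006174 mol.
n(NaHCO3) = 0.006174 / 1 = 0.006174 mol.
mass = 0.006174 mol x 84.01 g/mol = 0.519 g.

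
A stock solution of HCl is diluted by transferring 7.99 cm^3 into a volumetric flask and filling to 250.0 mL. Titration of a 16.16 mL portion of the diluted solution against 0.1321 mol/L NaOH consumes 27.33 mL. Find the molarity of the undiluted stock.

6.99 M

n(NaOH) = 0.1321 x 0.02733 = 0.003610 mol.
n(HCl) in the aliquot = 0.003610 mol.
[diluted HCl] = 0.003610 / 0.01616 = 0.2234 M.
Dilution factor = 250.0/7.990 = 31.29, so [stock] = 0.2234 x 31.29 = 6.99 M.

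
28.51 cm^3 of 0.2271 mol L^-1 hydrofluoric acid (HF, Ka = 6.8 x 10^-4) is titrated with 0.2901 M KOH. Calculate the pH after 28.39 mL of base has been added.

n(acid) = 0.2271 x 0.02851 = 0.006475 mol; n(KOH) added = 0.2901 x 0.02839 = 0.008236 mol.
Base is in excess by 0.008236 - 0.006475 = 0.001761 mol in a total volume of 0.05690 L.
[OH^-] = 0.001761/0.05690 = 0.03095 M, so pOH = 1.51 and pH = 14.00 - 1.51 = 12.49.

12.49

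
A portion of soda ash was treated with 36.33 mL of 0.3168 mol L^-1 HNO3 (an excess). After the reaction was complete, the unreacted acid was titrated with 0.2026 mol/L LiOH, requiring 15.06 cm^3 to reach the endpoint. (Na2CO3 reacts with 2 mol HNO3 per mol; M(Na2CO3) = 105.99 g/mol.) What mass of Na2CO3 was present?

0.448 g

Total n(HNO3) added = 0.3168 x 0.03633 = 0.01151 mol.
n(LiOH) used = 0.2026 x 0.01506 = 0.003051 mol, which equals the excess n(HNO3).
So n(HNO3) consumed by the sample = 0.01151 - 0.003051 = 0.008458 mol.
n(Na2CO3) = 0.008458 / 2 = 0.004229 mol.
mass = 0.004229 mol x 105.99 g/mol = 0.448 g.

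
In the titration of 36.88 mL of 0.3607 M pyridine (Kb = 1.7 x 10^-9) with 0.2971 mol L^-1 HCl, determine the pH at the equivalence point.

3.01

n(C5H5N) = 0.3607 x 0.03688 = 0.01330 mol; V(HCl) at equivalence = 0.01330/0.2971 = 0.04477 L.
At equivalence the base is fully converted to C5H5NH+; total volume = 0.08165 L, so [C5H5NH+] = 0.01330/0.08165 = 0.1629 M.
Ka(C5H5NH+) = Kw/Kb = 1.0e-14 / 1.7 x 10^-9 = 5.88e-6.
[H^+] = sqrt(Ka x [C5H5NH+]) = sqrt(5.88e-6 x 0.1629) = 0.000979 M.
pH = -log(0.000979) = 3.01.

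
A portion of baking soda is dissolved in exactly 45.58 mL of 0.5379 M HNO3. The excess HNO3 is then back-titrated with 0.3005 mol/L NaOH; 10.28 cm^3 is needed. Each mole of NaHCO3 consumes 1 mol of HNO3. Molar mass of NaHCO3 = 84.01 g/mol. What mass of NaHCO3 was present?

Total n(HNO3) added = 0.5379 x 0.04558 = 0.02452 mol.
n(NaOH) used = 0.3005 x 0.01028 = 0.003089 mol, which equals the excess n(HNO3).
So n(HNO3) consumed by the sample = 0.02452 - 0.003089 = 0.02143 mol.
n(NaHCO3) = 0.02143 / 1 = 0.02143 mol.
mass = 0.02143 mol x 84.01 g/mol = 1.80 g.

1.80 g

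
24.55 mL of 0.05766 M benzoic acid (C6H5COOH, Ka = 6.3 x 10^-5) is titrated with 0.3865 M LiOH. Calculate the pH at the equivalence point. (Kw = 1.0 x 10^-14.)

n(C6H5COOH) = 0.05766 x 0.02455 = 0.001416 mol; V(LiOH) at equivalence = 0.001416/0.3865 = 0.003662 L.
At equivalence all the acid is converted to C6H5COO-; total volume = 0.02455 + 0.003662 = 0.02821 L, so [C6H5COO-] = 0.001416/0.02821 = 0.05017 M.
Kb = Kw/Ka = 1.0e-14 / 6.3 x 10^-5 = 1.59e-10.
[OH^-] = sqrt(Kb x [C6H5COO-]) = sqrt(1.59e-10 x 0.05017) = 2.82e-6 M.
pOH = 5.55, so pH = 14.00 - 5.55 = 8.45.

8.45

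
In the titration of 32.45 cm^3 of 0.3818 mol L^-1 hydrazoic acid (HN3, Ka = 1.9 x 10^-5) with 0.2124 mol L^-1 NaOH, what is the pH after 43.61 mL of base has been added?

Initial n(HN3) = 0.3818 x 0.03245 = 0.01239 mol.
n(NaOH) added = 0.2124 x 0.04361 = 0.009263 mol, converting that many moles of HN3 to N3-.
Remaining n(HN3) = 0.003127 mol; n(N3-) = 0.009263 mol.
By Henderson-Hasselbalch, pH = pKa + log([A^-]/[HA]) = 4.72 + log(0.009263/0.003127) = 4.72 + (+0.47) = 5.19.

5.19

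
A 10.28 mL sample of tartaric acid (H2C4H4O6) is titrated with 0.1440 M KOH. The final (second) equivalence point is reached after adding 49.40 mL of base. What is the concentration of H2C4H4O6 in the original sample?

0.346 M

n(KOH) = 0.1440 x 0.04940 = 0.007114 mol.
At the final (second) equivalence point, 2 mol OH^- react per mol H2C4H4O6, so n(H2C4H4O6) = 0.007114 / 2 = 0.003557 mol.
[H2C4H4O6] = 0.003557 / 0.01028 L = 0.346 M.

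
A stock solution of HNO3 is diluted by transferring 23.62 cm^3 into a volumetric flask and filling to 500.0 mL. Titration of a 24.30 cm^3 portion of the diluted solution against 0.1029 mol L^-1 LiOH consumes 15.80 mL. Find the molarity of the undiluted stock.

1.42 M

n(LiOH) = 0.1029 x 0.01580 = 0.001626 mol.
n(HNO3) in the aliquot = 0.001626 mol.
[diluted HNO3] = 0.001626 / 0.02430 = 0.06691 M.
Dilution factor = 500.0/23.62 = 21.17, so [stock] = 0.06691 x 21.17 = 1.42 M.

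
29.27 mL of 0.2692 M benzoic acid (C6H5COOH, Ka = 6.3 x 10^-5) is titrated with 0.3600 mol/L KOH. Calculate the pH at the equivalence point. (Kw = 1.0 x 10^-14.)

n(C6H5COOH) = 0.2692 x 0.02927 = 0.007879 mol; V(KOH) at equivalence = 0.007879/0.3600 = 0.02189 L.
At equivalence all the acid is converted to C6H5COO-; total volume = 0.02927 + 0.02189 = 0.05116 L, so [C6H5COO-] = 0.007879/0.05116 = 0.1540 M.
Kb = Kw/Ka = 1.0e-14 / 6.3 x 10^-5 = 1.59e-10.
[OH^-] = sqrt(Kb x [C6H5COO-]) = sqrt(1.59e-10 x 0.1540) = 4.94e-6 M.
pOH = 5.31, so pH = 14.00 - 5.31 = 8.69.

8.69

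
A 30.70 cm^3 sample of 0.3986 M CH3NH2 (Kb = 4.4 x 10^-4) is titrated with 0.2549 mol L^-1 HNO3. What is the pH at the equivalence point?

n(CH3NH2) = 0.3986 x 0.03070 = 0.01224 mol; V(HNO3) at equivalence = 0.01224/0.2549 = 0.04801 L.
At equivalence the base is fully converted to CH3NH3+; total volume = 0.07871 L, so [CH3NH3+] = 0.01224/0.07871 = 0.1555 M.
Ka(CH3NH3+) = Kw/Kb = 1.0e-14 / 4.4 x 10^-4 = 2.27e-11.
[H^+] = sqrt(Ka x [CH3NH3+]) = sqrt(2.27e-11 x 0.1555) = 1.88e-6 M.
pH = -log(1.88e-6) = 5.73.

5.73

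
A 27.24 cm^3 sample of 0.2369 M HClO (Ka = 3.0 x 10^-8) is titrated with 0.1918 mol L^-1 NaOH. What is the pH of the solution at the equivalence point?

10.27

n(HClO) = 0.2369 x 0.02724 = 0.006453 mol; V(NaOH) at equivalence = 0.006453/0.1918 = 0.03365 L.
At equivalence all the acid is converted to ClO-; total volume = 0.02724 + 0.03365 = 0.06089 L, so [ClO-] = 0.006453/0.06089 = 0.1060 M.
Kb = Kw/Ka = 1.0e-14 / 3.0 x 10^-8 = 3.33e-7.
[OH^-] = sqrt(Kb x [ClO-]) = sqrt(3.33e-7 x 0.1060) = 0.000188 M.
pOH = 3.73, so pH = 14.00 - 3.73 = 10.27.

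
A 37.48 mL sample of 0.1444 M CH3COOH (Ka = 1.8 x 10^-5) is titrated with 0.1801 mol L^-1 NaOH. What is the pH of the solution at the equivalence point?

n(CH3COOH) = 0.1444 x 0.03748 = 0.005412 mol; V(NaOH) at equivalence = 0.005412/0.1801 = 0.03005 L.
At equivalence all the acid is converted to CH3COO-; total volume = 0.03748 + 0.03005 = 0.06753 L, so [CH3COO-] = 0.005412/0.06753 = 0.08014 M.
Kb = Kw/Ka = 1.0e-14 / 1.8 x 10^-5 = 5.56e-10.
[OH^-] = sqrt(Kb x [CH3COO-]) = sqrt(5.56e-10 x 0.08014) = 6.67e-6 M.
pOH = 5.18, so pH = 14.00 - 5.18 = 8.82.

8.82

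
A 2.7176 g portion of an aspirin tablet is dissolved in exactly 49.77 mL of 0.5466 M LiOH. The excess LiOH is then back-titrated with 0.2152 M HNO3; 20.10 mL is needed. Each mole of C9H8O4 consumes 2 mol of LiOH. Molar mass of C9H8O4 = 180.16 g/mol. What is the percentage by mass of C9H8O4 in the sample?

75.8%

Total n(LiOH) added = 0.5466 x 0.04977 = 0.02720 mol.
n(HNO3) used = 0.2152 x 0.02010 = 0.004326 mol, which equals the excess n(LiOH).
So n(LiOH) consumed by the sample = 0.02720 - 0.004326 = 0.02288 mol.
n(C9H8O4) = 0.02288 / 2 = 0.01144 mol.
mass C9H8O4 = 0.01144 x 180.16 = 2.061 g, so %C9H8O4 = 2.061/2.7176 x 100 = 75.8%.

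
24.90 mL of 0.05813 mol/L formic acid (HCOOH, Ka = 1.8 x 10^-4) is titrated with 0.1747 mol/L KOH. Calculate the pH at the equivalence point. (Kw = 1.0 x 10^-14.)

8.19

n(HCOOH) = 0.05813 x 0.02490 = 0.001447 mol; V(KOH) at equivalence = 0.001447/0.1747 = 0.008285 L.
At equivalence all the acid is converted to HCOO-; total volume = 0.02490 + 0.008285 = 0.03319 L, so [HCOO-] = 0.001447/0.03319 = 0.04362 M.
Kb = Kw/Ka = 1.0e-14 / 1.8 x 10^-4 = 5.56e-11.
[OH^-] = sqrt(Kb x [HCOO-]) = sqrt(5.56e-11 x 0.04362) = 1.56e-6 M.
pOH = 5.81, so pH = 14.00 - 5.81 = 8.19.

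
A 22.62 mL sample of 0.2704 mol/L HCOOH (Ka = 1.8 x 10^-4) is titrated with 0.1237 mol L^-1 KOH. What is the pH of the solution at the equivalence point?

n(HCOOH) = 0.2704 x 0.02262 = 0.006116 mol; V(KOH) at equivalence = 0.006116/0.1237 = 0.04945 L.
At equivalence all the acid is converted to HCOO-; total volume = 0.02262 + 0.04945 = 0.07207 L, so [HCOO-] = 0.006116/0.07207 = 0.08487 M.
Kb = Kw/Ka = 1.0e-14 / 1.8 x 10^-4 = 5.56e-11.
[OH^-] = sqrt(Kb x [HCOO-]) = sqrt(5.56e-11 x 0.08487) = 2.17e-6 M.
pOH = 5.66, so pH = 14.00 - 5.66 = 8.34.

8.34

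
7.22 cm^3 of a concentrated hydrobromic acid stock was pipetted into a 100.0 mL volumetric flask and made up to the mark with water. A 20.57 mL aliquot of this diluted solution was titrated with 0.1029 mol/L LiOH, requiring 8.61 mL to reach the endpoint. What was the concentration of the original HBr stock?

0.597 M

n(LiOH) = 0.1029 x 0.008610 = 0.0008860 mol.
n(HBr) in the aliquot = 0.0008860 mol.
[diluted HBr] = 0.0008860 / 0.02057 = 0.04307 M.
Dilution factor = 100.0/7.220 = 13.85, so [stock] = 0.04307 x 13.85 = 0.597 M.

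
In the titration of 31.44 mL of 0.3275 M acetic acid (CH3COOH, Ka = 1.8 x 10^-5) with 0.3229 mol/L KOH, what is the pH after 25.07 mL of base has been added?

Initial n(CH3COOH) = 0.3275 x 0.03144 = 0.01030 mol.
n(KOH) added = 0.3229 x 0.02507 = 0.008095 mol, converting that many moles of CH3COOH to CH3COO-.
Remaining n(CH3COOH) = 0.002201 mol; n(CH3COO-) = 0.008095 mol.
By Henderson-Hasselbalch, pH = pKa + log([A^-]/[HA]) = 4.74 + log(0.008095/0.002201) = 4.74 + (+0.57) = 5.31.

5.31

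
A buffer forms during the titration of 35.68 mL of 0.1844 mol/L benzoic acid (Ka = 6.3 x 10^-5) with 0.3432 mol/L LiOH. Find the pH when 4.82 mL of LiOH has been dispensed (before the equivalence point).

Initial n(C6H5COOH) = 0.1844 x 0.03568 = 0.006579 mol.
n(LiOH) added = 0.3432 x 0.004820 = 0.001654 mol, converting that many moles of C6H5COOH to C6H5COO-.
Remaining n(C6H5COOH) = 0.004925 mol; n(C6H5COO-) = 0.001654 mol.
By Henderson-Hasselbalch, pH = pKa + log([A^-]/[HA]) = 4.20 + log(0.001654/0.004925) = 4.20 + (-0.47) = 3.73.

3.73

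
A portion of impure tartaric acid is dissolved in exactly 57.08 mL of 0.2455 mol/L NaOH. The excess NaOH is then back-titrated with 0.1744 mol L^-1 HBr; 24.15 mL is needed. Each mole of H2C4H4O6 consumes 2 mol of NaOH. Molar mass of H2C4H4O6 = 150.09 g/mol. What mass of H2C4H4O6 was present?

0.736 g

Total n(NaOH) added = 0.2455 x 0.05708 = 0.01401 mol.
n(HBr) used = 0.1744 x 0.02415 = 0.004212 mol, which equals the excess n(NaOH).
So n(NaOH) consumed by the sample = 0.01401 - 0.004212 = 0.009801 mol.
n(H2C4H4O6) = 0.009801 / 2 = 0.004901 mol.
mass = 0.004901 mol x 150.09 g/mol = 0.736 g.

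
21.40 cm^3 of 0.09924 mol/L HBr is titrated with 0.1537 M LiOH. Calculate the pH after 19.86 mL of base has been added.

12.35

n(acid) = 0.09924 x 0.02140 = 0.002124 mol; n(LiOH) added = 0.1537 x 0.01986 = 0.003052 mol.
Base is in excess by 0.003052 - 0.002124 = 0.0009287 mol in a total volume of 0.04126 L.
[OH^-] = 0.0009287/0.04126 = 0.02251 M, so pOH = 1.65 and pH = 14.00 - 1.65 = 12.35.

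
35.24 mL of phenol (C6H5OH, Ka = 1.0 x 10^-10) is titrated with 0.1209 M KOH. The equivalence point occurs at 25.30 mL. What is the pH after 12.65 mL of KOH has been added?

10.00

12.65 mL is exactly half the equivalence volume (25.30/2), i.e. the half-equivalence point.
There, n(HA) = n(A^-), so pH = pKa = -log(1.0 x 10^-10) = 10.00.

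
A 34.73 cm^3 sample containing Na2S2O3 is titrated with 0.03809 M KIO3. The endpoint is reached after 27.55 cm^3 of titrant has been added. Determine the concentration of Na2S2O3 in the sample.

n(KIO3) = 0.03809 x 0.02755 = 0.001049 mol.
From the balanced equation, 1 mol KIO3 reacts with 6 mol Na2S2O3, so n(Na2S2O3) = 0.001049 x 6/1 = 0.006296 mol.
[Na2S2O3] = 0.006296 / 0.03473 L = 0.181 M.

0.181 M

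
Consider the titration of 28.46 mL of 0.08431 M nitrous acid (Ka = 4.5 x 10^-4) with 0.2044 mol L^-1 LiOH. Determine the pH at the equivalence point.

n(HNO2) = 0.08431 x 0.02846 = 0.002399 mol; V(LiOH) at equivalence = 0.002399/0.2044 = 0.01174 L.
At equivalence all the acid is converted to NO2-; total volume = 0.02846 + 0.01174 = 0.04020 L, so [NO2-] = 0.002399/0.04020 = 0.05969 M.
Kb = Kw/Ka = 1.0e-14 / 4.5 x 10^-4 = 2.22e-11.
[OH^-] = sqrt(Kb x [NO2-]) = sqrt(2.22e-11 x 0.05969) = 1.15e-6 M.
pOH = 5.94, so pH = 14.00 - 5.94 = 8.06.

8.06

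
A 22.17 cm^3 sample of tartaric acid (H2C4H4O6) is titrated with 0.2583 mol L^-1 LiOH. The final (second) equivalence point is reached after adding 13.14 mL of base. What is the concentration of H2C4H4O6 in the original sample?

0.0765 M

n(LiOH) = 0.2583 x 0.01314 = 0.003394 mol.
At the final (second) equivalence point, 2 mol OH^- react per mol H2C4H4O6, so n(H2C4H4O6) = 0.003394 / 2 = 0.001697 mol.
[H2C4H4O6] = 0.001697 / 0.02217 L = 0.0765 M.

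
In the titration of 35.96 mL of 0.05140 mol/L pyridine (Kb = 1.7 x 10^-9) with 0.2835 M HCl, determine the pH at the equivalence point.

3.30

n(C5H5N) = 0.05140 x 0.03596 = 0.001848 mol; V(HCl) at equivalence = 0.001848/0.2835 = 0.006520 L.
At equivalence the base is fully converted to C5H5NH+; total volume = 0.04248 L, so [C5H5NH+] = 0.001848/0.04248 = 0.04351 M.
Ka(C5H5NH+) = Kw/Kb = 1.0e-14 / 1.7 x 10^-9 = 5.88e-6.
[H^+] = sqrt(Ka x [C5H5NH+]) = sqrt(5.88e-6 x 0.04351) = 0.000506 M.
pH = -log(0.000506) = 3.30.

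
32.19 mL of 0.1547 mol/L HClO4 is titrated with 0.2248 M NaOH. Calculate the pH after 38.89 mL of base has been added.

12.72

n(acid) = 0.1547 x 0.03219 = 0.004980 mol; n(NaOH) added = 0.2248 x 0.03889 = 0.008742 mol.
Base is in excess by 0.008742 - 0.004980 = 0.003763 mol in a total volume of 0.07108 L.
[OH^-] = 0.003763/0.07108 = 0.05294 M, so pOH = 1.28 and pH = 14.00 - 1.28 = 12.72.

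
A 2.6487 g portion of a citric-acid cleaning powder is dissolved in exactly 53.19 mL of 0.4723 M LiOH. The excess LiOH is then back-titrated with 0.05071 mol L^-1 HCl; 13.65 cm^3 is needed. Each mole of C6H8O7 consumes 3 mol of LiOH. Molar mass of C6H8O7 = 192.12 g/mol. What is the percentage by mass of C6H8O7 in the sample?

Total n(LiOH) added = 0.4723 x 0.05319 = 0.02512 mol.
n(HCl) used = 0.05071 x 0.01365 = 0.0006922 mol, which equals the excess n(LiOH).
So n(LiOH) consumed by the sample = 0.02512 - 0.0006922 = 0.02443 mol.
n(C6H8O7) = 0.02443 / 3 = 0.008143 mol.
mass C6H8O7 = 0.008143 x 192.12 = 1.564 g, so %C6H8O7 = 1.564/2.6487 x 100 = 59.1%.

59.1%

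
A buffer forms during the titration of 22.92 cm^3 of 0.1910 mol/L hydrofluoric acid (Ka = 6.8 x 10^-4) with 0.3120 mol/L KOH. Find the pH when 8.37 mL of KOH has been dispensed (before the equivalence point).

Initial n(HF) = 0.1910 x 0.02292 = 0.004378 mol.
n(KOH) added = 0.3120 x 0.008370 = 0.002611 mol, converting that many moles of HF to F-.
Remaining n(HF) = 0.001766 mol; n(F-) = 0.002611 mol.
By Henderson-Hasselbalch, pH = pKa + log([A^-]/[HA]) = 3.17 + log(0.002611/0.001766) = 3.17 + (+0.17) = 3.34.

3.34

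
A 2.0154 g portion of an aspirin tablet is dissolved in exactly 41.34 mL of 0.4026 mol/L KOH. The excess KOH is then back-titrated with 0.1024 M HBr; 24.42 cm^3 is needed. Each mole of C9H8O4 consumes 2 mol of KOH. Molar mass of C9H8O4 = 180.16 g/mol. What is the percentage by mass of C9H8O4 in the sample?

Total n(KOH) added = 0.4026 x 0.04134 = 0.01664 mol.
n(HBr) used = 0.1024 x 0.02442 = 0.002501 mol, which equals the excess n(KOH).
So n(KOH) consumed by the sample = 0.01664 - 0.002501 = 0.01414 mol.
n(C9H8O4) = 0.01414 / 2 = 0.007071 mol.
mass C9H8O4 = 0.007071 x 180.16 = 1.274 g, so %C9H8O4 = 1.274/2.0154 x 100 = 63.2%.

63.2%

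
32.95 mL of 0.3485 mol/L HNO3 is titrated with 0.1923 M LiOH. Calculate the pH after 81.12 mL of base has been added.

12.56

n(acid) = 0.3485 x 0.03295 = 0.01148 mol; n(LiOH) added = 0.1923 x 0.08112 = 0.01560 mol.
Base is in excess by 0.01560 - 0.01148 = 0.004116 mol in a total volume of 0.1141 L.
[OH^-] = 0.004116/0.1141 = 0.03609 M, so pOH = 1.44 and pH = 14.00 - 1.44 = 12.56.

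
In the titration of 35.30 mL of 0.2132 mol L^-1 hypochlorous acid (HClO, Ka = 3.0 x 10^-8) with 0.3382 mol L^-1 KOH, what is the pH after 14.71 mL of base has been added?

7.81

Initial n(HClO) = 0.2132 x 0.03530 = 0.007526 mol.
n(KOH) added = 0.3382 x 0.01471 = 0.004975 mol, converting that many moles of HClO to ClO-.
Remaining n(HClO) = 0.002551 mol; n(ClO-) = 0.004975 mol.
By Henderson-Hasselbalch, pH = pKa + log([A^-]/[HA]) = 7.52 + log(0.004975/0.002551) = 7.52 + (+0.29) = 7.81.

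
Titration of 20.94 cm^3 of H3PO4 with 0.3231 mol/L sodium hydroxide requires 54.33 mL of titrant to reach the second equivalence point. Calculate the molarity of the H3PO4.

0.419 M

n(NaOH) = 0.3231 x 0.05433 = 0.01755 mol.
At the second equivalence point, 2 mol OH^- react per mol H3PO4, so n(H3PO4) = 0.01755 / 2 = 0.008777 mol.
[H3PO4] = 0.008777 / 0.02094 L = 0.419 M.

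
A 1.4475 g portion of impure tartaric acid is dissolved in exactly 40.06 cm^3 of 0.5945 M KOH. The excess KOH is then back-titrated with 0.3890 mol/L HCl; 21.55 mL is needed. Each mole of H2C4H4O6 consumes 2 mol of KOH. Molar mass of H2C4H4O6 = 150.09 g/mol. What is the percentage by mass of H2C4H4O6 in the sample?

80.0%

Total n(KOH) added = 0.5945 x 0.04006 = 0.02382 mol.
n(HCl) used = 0.3890 x 0.02155 = 0.008383 mol, which equals the excess n(KOH).
So n(KOH) consumed by the sample = 0.02382 - 0.008383 = 0.01543 mol.
n(H2C4H4O6) = 0.01543 / 2 = 0.007716 mol.
mass H2C4H4O6 = 0.007716 x 150.09 = 1.158 g, so %H2C4H4O6 = 1.158/1.4475 x 100 = 80.0%.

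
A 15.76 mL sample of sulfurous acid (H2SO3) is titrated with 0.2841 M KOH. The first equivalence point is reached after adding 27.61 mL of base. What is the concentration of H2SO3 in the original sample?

n(KOH) = 0.2841 x 0.02761 = 0.007844 mol.
At the first equivalence point, 1 mol OH^- react per mol H2SO3, so n(H2SO3) = 0.007844 / 1 = 0.007844 mol.
[H2SO3] = 0.007844 / 0.01576 L = 0.498 M.

0.498 M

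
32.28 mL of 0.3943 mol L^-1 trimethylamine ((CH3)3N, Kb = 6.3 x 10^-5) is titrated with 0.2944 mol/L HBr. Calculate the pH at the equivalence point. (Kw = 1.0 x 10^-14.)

5.29

n((CH3)3N) = 0.3943 x 0.03228 = 0.01273 mol; V(HBr) at equivalence = 0.01273/0.2944 = 0.04323 L.
At equivalence the base is fully converted to (CH3)3NH+; total volume = 0.07551 L, so [(CH3)3NH+] = 0.01273/0.07551 = 0.1686 M.
Ka((CH3)3NH+) = Kw/Kb = 1.0e-14 / 6.3 x 10^-5 = 1.59e-10.
[H^+] = sqrt(Ka x [(CH3)3NH+]) = sqrt(1.59e-10 x 0.1686) = 5.17e-6 M.
pH = -log(5.17e-6) = 5.29.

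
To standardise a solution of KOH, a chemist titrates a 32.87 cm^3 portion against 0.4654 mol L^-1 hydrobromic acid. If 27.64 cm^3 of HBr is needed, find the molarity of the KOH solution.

n(HBr) delivered = 0.4654 x 0.02764 = 0.01286 mol.
For a 1:1 reaction, n(KOH) = 0.01286 mol.
[KOH] = 0.01286 mol / 0.03287 L = 0.391 M.

0.391 M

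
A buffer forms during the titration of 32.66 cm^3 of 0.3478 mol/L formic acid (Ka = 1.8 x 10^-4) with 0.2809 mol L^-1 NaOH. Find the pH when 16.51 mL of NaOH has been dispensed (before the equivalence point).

Initial n(HCOOH) = 0.3478 x 0.03266 = 0.01136 mol.
n(NaOH) added = 0.2809 x 0.01651 = 0.004638 mol, converting that many moles of HCOOH to HCOO-.
Remaining n(HCOOH) = 0.006721 mol; n(HCOO-) = 0.004638 mol.
By Henderson-Hasselbalch, pH = pKa + log([A^-]/[HA]) = 3.74 + log(0.004638/0.006721) = 3.74 + (-0.16) = 3.58.

3.58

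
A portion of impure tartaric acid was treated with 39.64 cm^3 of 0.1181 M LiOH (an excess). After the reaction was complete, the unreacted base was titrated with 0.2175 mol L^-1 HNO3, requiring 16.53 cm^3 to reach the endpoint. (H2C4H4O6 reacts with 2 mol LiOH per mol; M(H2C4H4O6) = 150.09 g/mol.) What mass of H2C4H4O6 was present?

0.0815 g

Total n(LiOH) added = 0.1181 x 0.03964 = 0.004681 mol.
n(HNO3) used = 0.2175 x 0.01653 = 0.003595 mol, which equals the excess n(LiOH).
So n(LiOH) consumed by the sample = 0.004681 - 0.003595 = 0.001086 mol.
n(H2C4H4O6) = 0.001086 / 2 = 0.0005431 mol.
mass = 0.0005431 mol x 150.09 g/mol = 0.0815 g.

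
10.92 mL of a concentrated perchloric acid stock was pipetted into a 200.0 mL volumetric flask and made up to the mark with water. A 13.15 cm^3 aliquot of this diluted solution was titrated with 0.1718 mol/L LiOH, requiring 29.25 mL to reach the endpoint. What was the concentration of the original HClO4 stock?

7.00 M

n(LiOH) = 0.1718 x 0.02925 = 0.005025 mol.
n(HClO4) in the aliquot = 0.005025 mol.
[diluted HClO4] = 0.005025 / 0.01315 = 0.3821 M.
Dilution factor = 200.0/10.92 = 18.32, so [stock] = 0.3821 x 18.32 = 7.00 M.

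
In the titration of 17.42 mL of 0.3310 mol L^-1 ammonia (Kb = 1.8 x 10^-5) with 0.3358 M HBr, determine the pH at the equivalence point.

5.02

n(NH3) = 0.3310 x 0.01742 = 0.005766 mol; V(HBr) at equivalence = 0.005766/0.3358 = 0.01717 L.
At equivalence the base is fully converted to NH4+; total volume = 0.03459 L, so [NH4+] = 0.005766/0.03459 = 0.1667 M.
Ka(NH4+) = Kw/Kb = 1.0e-14 / 1.8 x 10^-5 = 5.56e-10.
[H^+] = sqrt(Ka x [NH4+]) = sqrt(5.56e-10 x 0.1667) = 9.62e-6 M.
pH = -log(9.62e-6) = 5.02.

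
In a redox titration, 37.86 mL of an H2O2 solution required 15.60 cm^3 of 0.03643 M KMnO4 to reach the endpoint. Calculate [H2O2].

n(KMnO4) = 0.03643 x 0.01560 = 0.0005683 mol.
From the balanced equation, 2 mol KMnO4 reacts with 5 mol H2O2, so n(H2O2) = 0.0005683 x 5/2 = 0.001421 mol.
[H2O2] = 0.001421 / 0.03786 L = 0.0375 M.

0.0375 M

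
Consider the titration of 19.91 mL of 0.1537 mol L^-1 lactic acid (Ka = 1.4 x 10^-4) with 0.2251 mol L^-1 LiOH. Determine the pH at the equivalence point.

8.41

n(HC3H5O3) = 0.1537 x 0.01991 = 0.003060 mol; V(LiOH) at equivalence = 0.003060/0.2251 = 0.01359 L.
At equivalence all the acid is converted to C3H5O3-; total volume = 0.01991 + 0.01359 = 0.03350 L, so [C3H5O3-] = 0.003060/0.03350 = 0.09134 M.
Kb = Kw/Ka = 1.0e-14 / 1.4 x 10^-4 = 7.14e-11.
[OH^-] = sqrt(Kb x [C3H5O3-]) = sqrt(7.14e-11 x 0.09134) = 2.55e-6 M.
pOH = 5.59, so pH = 14.00 - 5.59 = 8.41.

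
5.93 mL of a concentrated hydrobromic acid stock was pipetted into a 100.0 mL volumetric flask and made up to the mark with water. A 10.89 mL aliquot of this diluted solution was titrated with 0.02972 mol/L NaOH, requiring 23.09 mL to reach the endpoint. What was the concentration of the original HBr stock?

1.06 M

n(NaOH) = 0.02972 x 0.02309 = 0.0006862 mol.
n(HBr) in the aliquot = 0.0006862 mol.
[diluted HBr] = 0.0006862 / 0.01089 = 0.06302 M.
Dilution factor = 100.0/5.930 = 16.86, so [stock] = 0.06302 x 16.86 = 1.06 M.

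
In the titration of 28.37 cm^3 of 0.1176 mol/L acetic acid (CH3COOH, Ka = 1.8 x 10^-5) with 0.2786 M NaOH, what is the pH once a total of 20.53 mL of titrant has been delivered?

n(acid) = 0.1176 x 0.02837 = 0.003336 mol; n(NaOH) added = 0.2786 x 0.02053 = 0.005720 mol.
Base is in excess by 0.005720 - 0.003336 = 0.002383 mol in a total volume of 0.04890 L.
[OH^-] = 0.002383/0.04890 = 0.04874 M, so pOH = 1.31 and pH = 14.00 - 1.31 = 12.69.

12.69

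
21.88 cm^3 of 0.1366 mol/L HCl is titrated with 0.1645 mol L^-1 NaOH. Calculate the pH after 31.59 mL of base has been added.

12.62

n(acid) = 0.1366 x 0.02188 = 0.002989 mol; n(NaOH) added = 0.1645 x 0.03159 = 0.005197 mol.
Base is in excess by 0.005197 - 0.002989 = 0.002208 mol in a total volume of 0.05347 L.
[OH^-] = 0.002208/0.05347 = 0.04129 M, so pOH = 1.38 and pH = 14.00 - 1.38 = 12.62.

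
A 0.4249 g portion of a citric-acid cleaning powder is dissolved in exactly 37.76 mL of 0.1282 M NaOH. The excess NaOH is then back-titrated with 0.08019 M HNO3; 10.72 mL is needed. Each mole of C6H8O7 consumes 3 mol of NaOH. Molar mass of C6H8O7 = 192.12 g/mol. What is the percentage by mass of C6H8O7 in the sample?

Total n(NaOH) added = 0.1282 x 0.03776 = 0.004841 mol.
n(HNO3) used = 0.08019 x 0.01072 = 0.0008596 mol, which equals the excess n(NaOH).
So n(NaOH) consumed by the sample = 0.004841 - 0.0008596 = 0.003981 mol.
n(C6H8O7) = 0.003981 / 3 = 0.001327 mol.
mass C6H8O7 = 0.001327 x 192.12 = 0.2550 g, so %C6H8O7 = 0.2550/0.4249 x 100 = 60.0%.

60.0%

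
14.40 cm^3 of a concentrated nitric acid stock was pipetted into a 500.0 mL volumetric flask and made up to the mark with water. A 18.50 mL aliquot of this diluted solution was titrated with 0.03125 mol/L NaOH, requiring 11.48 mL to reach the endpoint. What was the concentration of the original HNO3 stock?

n(NaOH) = 0.03125 x 0.01148 = 0.0003588 mol.
n(HNO3) in the aliquot = 0.0003588 mol.
[diluted HNO3] = 0.0003588 / 0.01850 = 0.01939 M.
Dilution factor = 500.0/14.40 = 34.72, so [stock] = 0.01939 x 34.72 = 0.673 M.

0.673 M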